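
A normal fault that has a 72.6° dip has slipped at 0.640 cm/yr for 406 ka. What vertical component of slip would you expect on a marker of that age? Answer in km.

2.48 km

dip-slip = rate × time = 0.640 cm/yr × 406 ka = 2598 m
throw = dip-slip × sin(dip) = 2598 × sin(72.6°) = 2480 m = 2.48 km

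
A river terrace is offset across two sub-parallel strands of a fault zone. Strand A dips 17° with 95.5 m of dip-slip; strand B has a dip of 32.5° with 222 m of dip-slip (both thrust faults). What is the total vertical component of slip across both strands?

throw_A = 95.5 × sin(17°) = 27.92 m
throw_B = 222 × sin(32.5°) = 119.3 m
total = 27.92 + 119.3 = 147 m

147 m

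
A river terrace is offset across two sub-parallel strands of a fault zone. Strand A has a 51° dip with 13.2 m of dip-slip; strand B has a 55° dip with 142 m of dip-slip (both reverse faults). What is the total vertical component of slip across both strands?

throw_A = 13.2 × sin(51°) = 10.26 m
throw_B = 142 × sin(55°) = 116.3 m
total = 10.26 + 116.3 = 127 m

127 m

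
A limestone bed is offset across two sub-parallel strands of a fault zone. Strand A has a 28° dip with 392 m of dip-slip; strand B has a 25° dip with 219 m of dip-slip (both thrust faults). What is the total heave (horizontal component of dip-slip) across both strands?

545 m

heave_A = 392 × cos(28°) = 346.1 m
heave_B = 219 × cos(25°) = 198.5 m
total = 346.1 + 198.5 = 545 m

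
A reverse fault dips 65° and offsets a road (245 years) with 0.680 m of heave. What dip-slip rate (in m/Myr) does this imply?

dip-slip = heave / cos(dip) = 0.680 m / cos(65°) = 1.609 m
rate = 1.609 m / 245 years = 0.00657 m/yr = 6570 m/Myr

6570 m/Myr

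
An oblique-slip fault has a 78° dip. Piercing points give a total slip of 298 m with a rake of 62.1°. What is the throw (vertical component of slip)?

258 m

dip-slip = net slip × sin(rake) = 298 m × sin(62.1°) = 263.4 m
throw = dip-slip × sin(dip) = 263.4 × sin(78°) = 258 m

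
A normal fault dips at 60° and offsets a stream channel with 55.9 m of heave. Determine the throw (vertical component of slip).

96.8 m

throw = heave × tan(dip) = 55.9 × tan(60°) = 96.8 m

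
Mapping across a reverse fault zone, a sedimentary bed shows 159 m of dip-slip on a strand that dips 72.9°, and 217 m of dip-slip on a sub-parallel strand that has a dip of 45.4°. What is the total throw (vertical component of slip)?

306 m

throw_A = 159 × sin(72.9°) = 152 m
throw_B = 217 × sin(45.4°) = 154.5 m
total = 152 + 154.5 = 306 m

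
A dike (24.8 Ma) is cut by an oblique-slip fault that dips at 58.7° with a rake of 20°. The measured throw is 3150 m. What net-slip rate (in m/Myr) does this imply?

435 m/Myr

dip-slip = throw / sin(dip) = 3150 / sin(58.7°) = 3687 m
net slip = dip-slip / sin(rake) = 3687 / sin(20°) = 10780 m
rate = 10780 m / 24.8 Ma = 0.000435 m/yr = 435 m/Myr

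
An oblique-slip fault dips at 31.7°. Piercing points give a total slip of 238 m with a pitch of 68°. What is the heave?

dip-slip = net slip × sin(rake) = 238 m × sin(68°) = 220.7 m
heave = dip-slip × cos(dip) = 220.7 × cos(31.7°) = 188 m

188 m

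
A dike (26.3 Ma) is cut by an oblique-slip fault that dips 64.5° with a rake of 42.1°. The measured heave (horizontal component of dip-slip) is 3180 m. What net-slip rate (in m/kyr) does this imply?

0.419 m/kyr

dip-slip = heave / cos(dip) = 3180 / cos(64.5°) = 7387 m
net slip = dip-slip / sin(rake) = 7387 / sin(42.1°) = 11020 m
rate = 11020 m / 26.3 Ma = 0.000419 m/yr = 0.419 m/kyr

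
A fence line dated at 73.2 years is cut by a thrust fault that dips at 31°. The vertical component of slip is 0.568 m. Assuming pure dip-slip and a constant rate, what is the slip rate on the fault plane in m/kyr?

15.1 m/kyr

dip-slip = throw / sin(dip) = 0.568 m / sin(31°) = 1.103 m
rate = 1.103 m / 73.2 years = 0.0151 m/yr = 15.1 m/kyr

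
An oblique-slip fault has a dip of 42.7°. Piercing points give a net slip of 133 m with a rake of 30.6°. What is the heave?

dip-slip = net slip × sin(rake) = 133 m × sin(30.6°) = 67.70 m
heave = dip-slip × cos(dip) = 67.70 × cos(42.7°) = 49.8 m

49.8 m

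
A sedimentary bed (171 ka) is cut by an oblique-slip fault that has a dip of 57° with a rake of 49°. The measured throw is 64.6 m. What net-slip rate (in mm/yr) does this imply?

0.597 mm/yr

dip-slip = throw / sin(dip) = 64.6 / sin(57°) = 77.03 m
net slip = dip-slip / sin(rake) = 77.03 / sin(49°) = 102.1 m
rate = 102.1 m / 171 ka = 0.000597 m/yr = 0.597 mm/yr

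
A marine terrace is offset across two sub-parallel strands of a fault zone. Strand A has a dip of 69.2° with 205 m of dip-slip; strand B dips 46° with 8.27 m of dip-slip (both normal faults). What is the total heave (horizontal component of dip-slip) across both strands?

heave_A = 205 × cos(69.2°) = 72.80 m
heave_B = 8.27 × cos(46°) = 5.745 m
total = 72.80 + 5.745 = 78.5 m

78.5 m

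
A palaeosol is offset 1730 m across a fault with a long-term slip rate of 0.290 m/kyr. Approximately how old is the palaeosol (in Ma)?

5.97 Ma

age = offset / rate = 1730 m / (0.290 m/kyr) = 5.97e+06 yr = 5.97 Ma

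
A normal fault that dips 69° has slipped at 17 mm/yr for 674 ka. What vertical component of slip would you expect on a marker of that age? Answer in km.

10.7 km

dip-slip = rate × time = 17 mm/yr × 674 ka = 11460 m
throw = dip-slip × sin(dip) = 11460 × sin(69°) = 10700 m = 10.7 km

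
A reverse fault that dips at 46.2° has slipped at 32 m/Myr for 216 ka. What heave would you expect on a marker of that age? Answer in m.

4.78 m

dip-slip = rate × time = 32 m/Myr × 216 ka = 6.912 m
heave = dip-slip × cos(dip) = 6.912 × cos(46.2°) = 4.78 m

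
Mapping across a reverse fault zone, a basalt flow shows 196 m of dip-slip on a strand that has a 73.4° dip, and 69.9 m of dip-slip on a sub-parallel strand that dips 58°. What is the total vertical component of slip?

throw_A = 196 × sin(73.4°) = 187.8 m
throw_B = 69.9 × sin(58°) = 59.28 m
total = 187.8 + 59.28 = 247 m

247 m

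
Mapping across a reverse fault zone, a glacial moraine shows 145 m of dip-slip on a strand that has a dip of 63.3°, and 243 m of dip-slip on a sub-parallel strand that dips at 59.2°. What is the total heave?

heave_A = 145 × cos(63.3°) = 65.15 m
heave_B = 243 × cos(59.2°) = 124.4 m
total = 65.15 + 124.4 = 190 m

190 m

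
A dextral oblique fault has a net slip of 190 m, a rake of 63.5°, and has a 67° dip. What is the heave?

66.4 m

dip-slip = net slip × sin(rake) = 190 m × sin(63.5°) = 170 m
heave = dip-slip × cos(dip) = 170 × cos(67°) = 66.4 m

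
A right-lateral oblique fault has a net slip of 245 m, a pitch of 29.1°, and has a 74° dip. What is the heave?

dip-slip = net slip × sin(rake) = 245 m × sin(29.1°) = 119.2 m
heave = dip-slip × cos(dip) = 119.2 × cos(74°) = 32.8 m

32.8 m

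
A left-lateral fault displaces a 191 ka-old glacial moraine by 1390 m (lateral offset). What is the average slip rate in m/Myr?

rate = 1390 m / 191 ka = 0.00728 m/yr = 7280 m/Myr

7280 m/Myr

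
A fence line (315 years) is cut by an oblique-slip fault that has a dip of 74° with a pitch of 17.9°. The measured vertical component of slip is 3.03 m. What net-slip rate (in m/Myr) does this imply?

dip-slip = throw / sin(dip) = 3.03 / sin(74°) = 3.152 m
net slip = dip-slip / sin(rake) = 3.152 / sin(17.9°) = 10.26 m
rate = 10.26 m / 315 years = 0.0326 m/yr = 32600 m/Myr

32600 m/Myr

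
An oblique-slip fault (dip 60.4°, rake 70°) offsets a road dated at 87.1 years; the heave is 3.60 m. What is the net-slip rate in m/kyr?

dip-slip = heave / cos(dip) = 3.60 / cos(60.4°) = 7.288 m
net slip = dip-slip / sin(rake) = 7.288 / sin(70°) = 7.756 m
rate = 7.756 m / 87.1 years = 0.0890 m/yr = 89 m/kyr

89 m/kyr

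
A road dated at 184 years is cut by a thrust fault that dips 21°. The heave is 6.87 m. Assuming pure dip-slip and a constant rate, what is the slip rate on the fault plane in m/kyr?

dip-slip = heave / cos(dip) = 6.87 m / cos(21°) = 7.359 m
rate = 7.359 m / 184 years = 0.0400 m/yr = 40 m/kyr

40 m/kyr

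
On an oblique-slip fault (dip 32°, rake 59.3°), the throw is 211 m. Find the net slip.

463 m

dip-slip = throw / sin(dip) = 211 / sin(32°) = 398.2 m
net slip = dip-slip / sin(rake) = 398.2 / sin(59.3°) = 463 m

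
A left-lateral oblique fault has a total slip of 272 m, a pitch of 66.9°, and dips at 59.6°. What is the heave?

dip-slip = net slip × sin(rake) = 272 m × sin(66.9°) = 250.2 m
heave = dip-slip × cos(dip) = 250.2 × cos(59.6°) = 127 m

127 m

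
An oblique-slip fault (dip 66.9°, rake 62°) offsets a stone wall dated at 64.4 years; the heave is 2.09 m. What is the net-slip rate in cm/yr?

dip-slip = heave / cos(dip) = 2.09 / cos(66.9°) = 5.327 m
net slip = dip-slip / sin(rake) = 5.327 / sin(62°) = 6.033 m
rate = 6.033 m / 64.4 years = 0.0937 m/yr = 9.37 cm/yr

9.37 cm/yr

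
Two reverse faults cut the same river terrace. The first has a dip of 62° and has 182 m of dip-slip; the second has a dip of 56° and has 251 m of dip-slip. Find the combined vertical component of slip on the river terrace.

369 m

throw_A = 182 × sin(62°) = 160.7 m
throw_B = 251 × sin(56°) = 208.1 m
total = 160.7 + 208.1 = 369 m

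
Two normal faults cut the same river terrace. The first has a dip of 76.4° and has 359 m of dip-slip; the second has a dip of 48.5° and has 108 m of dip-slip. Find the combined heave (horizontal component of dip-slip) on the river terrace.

156 m

heave_A = 359 × cos(76.4°) = 84.42 m
heave_B = 108 × cos(48.5°) = 71.56 m
total = 84.42 + 71.56 = 156 m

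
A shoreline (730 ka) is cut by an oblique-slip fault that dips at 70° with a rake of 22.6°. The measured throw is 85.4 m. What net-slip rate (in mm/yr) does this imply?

0.324 mm/yr

dip-slip = throw / sin(dip) = 85.4 / sin(70°) = 90.88 m
net slip = dip-slip / sin(rake) = 90.88 / sin(22.6°) = 236.5 m
rate = 236.5 m / 730 ka = 0.000324 m/yr = 0.324 mm/yr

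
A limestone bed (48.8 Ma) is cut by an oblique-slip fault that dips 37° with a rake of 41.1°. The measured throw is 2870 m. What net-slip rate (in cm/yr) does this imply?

0.0149 cm/yr

dip-slip = throw / sin(dip) = 2870 / sin(37°) = 4769 m
net slip = dip-slip / sin(rake) = 4769 / sin(41.1°) = 7254 m
rate = 7254 m / 48.8 Ma = 0.000149 m/yr = 0.0149 cm/yr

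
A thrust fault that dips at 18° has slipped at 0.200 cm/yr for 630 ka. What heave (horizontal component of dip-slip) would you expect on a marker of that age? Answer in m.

dip-slip = rate × time = 0.200 cm/yr × 630 ka = 1260 m
heave = dip-slip × cos(dip) = 1260 × cos(18°) = 1200 m

1200 m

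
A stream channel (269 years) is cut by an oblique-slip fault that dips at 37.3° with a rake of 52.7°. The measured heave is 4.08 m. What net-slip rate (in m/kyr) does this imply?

24 m/kyr

dip-slip = heave / cos(dip) = 4.08 / cos(37.3°) = 5.129 m
net slip = dip-slip / sin(rake) = 5.129 / sin(52.7°) = 6.448 m
rate = 6.448 m / 269 years = 0.0240 m/yr = 24 m/kyr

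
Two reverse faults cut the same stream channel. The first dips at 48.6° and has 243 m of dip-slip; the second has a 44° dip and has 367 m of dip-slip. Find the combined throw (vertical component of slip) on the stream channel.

throw_A = 243 × sin(48.6°) = 182.3 m
throw_B = 367 × sin(44°) = 254.9 m
total = 182.3 + 254.9 = 437 m

437 m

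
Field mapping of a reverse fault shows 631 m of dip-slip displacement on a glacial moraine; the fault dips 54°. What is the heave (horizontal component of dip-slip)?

heave = dip-slip × cos(dip) = 631 m × cos(54°) = 371 m

371 m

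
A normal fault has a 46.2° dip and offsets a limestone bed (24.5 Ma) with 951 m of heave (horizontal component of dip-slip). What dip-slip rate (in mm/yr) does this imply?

0.0561 mm/yr

dip-slip = heave / cos(dip) = 951 m / cos(46.2°) = 1374 m
rate = 1374 m / 24.5 Ma = 0.0000561 m/yr = 0.0561 mm/yr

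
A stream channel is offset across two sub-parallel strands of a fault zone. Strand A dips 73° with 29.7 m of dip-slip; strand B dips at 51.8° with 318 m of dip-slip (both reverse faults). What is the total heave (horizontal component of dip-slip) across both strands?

heave_A = 29.7 × cos(73°) = 8.683 m
heave_B = 318 × cos(51.8°) = 196.7 m
total = 8.683 + 196.7 = 205 m

205 m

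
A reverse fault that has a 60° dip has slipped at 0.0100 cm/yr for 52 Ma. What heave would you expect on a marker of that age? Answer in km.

dip-slip = rate × time = 0.0100 cm/yr × 52 Ma = 5200 m
heave = dip-slip × cos(dip) = 5200 × cos(60°) = 2600 m = 2.60 km

2.60 km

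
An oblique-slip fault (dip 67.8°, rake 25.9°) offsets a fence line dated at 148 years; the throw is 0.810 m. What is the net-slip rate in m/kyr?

13.5 m/kyr

dip-slip = throw / sin(dip) = 0.810 / sin(67.8°) = 0.8749 m
net slip = dip-slip / sin(rake) = 0.8749 / sin(25.9°) = 2.003 m
rate = 2.003 m / 148 years = 0.0135 m/yr = 13.5 m/kyr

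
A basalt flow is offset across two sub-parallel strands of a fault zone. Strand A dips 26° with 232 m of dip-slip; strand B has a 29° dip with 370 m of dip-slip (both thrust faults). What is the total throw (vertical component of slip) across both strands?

throw_A = 232 × sin(26°) = 101.7 m
throw_B = 370 × sin(29°) = 179.4 m
total = 101.7 + 179.4 = 281 m

281 m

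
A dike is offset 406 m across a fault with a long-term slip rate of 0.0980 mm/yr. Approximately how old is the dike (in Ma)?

4.14 Ma

age = offset / rate = 406 m / (0.0980 mm/yr) = 4.14e+06 yr = 4.14 Ma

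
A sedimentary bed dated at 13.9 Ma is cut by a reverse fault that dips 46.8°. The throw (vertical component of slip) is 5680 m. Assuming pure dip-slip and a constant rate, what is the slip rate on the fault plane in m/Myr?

561 m/Myr

dip-slip = throw / sin(dip) = 5680 m / sin(46.8°) = 7792 m
rate = 7792 m / 13.9 Ma = 0.000561 m/yr = 561 m/Myr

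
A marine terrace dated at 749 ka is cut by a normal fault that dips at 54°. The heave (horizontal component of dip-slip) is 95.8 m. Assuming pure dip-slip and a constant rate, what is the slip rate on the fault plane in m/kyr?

dip-slip = heave / cos(dip) = 95.8 m / cos(54°) = 163 m
rate = 163 m / 749 ka = 0.000218 m/yr = 0.218 m/kyr

0.218 m/kyr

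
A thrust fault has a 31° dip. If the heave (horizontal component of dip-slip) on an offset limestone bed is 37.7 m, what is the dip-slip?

44 m

dip-slip = heave / cos(dip) = 37.7 / cos(31°) = 44 m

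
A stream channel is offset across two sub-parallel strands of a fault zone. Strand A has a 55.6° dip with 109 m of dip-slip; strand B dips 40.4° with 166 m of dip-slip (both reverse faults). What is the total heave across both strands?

heave_A = 109 × cos(55.6°) = 61.58 m
heave_B = 166 × cos(40.4°) = 126.4 m
total = 61.58 + 126.4 = 188 m

188 m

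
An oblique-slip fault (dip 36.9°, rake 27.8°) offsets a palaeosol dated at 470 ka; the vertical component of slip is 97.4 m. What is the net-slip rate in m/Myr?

dip-slip = throw / sin(dip) = 97.4 / sin(36.9°) = 162.2 m
net slip = dip-slip / sin(rake) = 162.2 / sin(27.8°) = 347.8 m
rate = 347.8 m / 470 ka = 0.000740 m/yr = 740 m/Myr

740 m/Myr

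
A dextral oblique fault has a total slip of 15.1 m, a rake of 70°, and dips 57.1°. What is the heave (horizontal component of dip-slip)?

dip-slip = net slip × sin(rake) = 15.1 m × sin(70°) = 14.19 m
heave = dip-slip × cos(dip) = 14.19 × cos(57.1°) = 7.71 m

7.71 m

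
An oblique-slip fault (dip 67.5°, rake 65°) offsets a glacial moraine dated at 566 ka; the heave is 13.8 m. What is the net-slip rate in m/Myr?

dip-slip = heave / cos(dip) = 13.8 / cos(67.5°) = 36.06 m
net slip = dip-slip / sin(rake) = 36.06 / sin(65°) = 39.79 m
rate = 39.79 m / 566 ka = 0.0000703 m/yr = 70.3 m/Myr

70.3 m/Myr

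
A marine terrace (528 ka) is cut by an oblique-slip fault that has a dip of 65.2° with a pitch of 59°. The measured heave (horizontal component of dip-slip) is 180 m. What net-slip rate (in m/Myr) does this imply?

dip-slip = heave / cos(dip) = 180 / cos(65.2°) = 429.1 m
net slip = dip-slip / sin(rake) = 429.1 / sin(59°) = 500.6 m
rate = 500.6 m / 528 ka = 0.000948 m/yr = 948 m/Myr

948 m/Myr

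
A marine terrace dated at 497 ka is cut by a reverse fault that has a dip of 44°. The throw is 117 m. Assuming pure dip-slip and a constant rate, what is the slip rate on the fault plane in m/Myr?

dip-slip = throw / sin(dip) = 117 m / sin(44°) = 168.4 m
rate = 168.4 m / 497 ka = 0.000339 m/yr = 339 m/Myr

339 m/Myr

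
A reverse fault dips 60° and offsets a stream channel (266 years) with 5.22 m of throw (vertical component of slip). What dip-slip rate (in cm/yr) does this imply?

2.27 cm/yr

dip-slip = throw / sin(dip) = 5.22 m / sin(60°) = 6.028 m
rate = 6.028 m / 266 years = 0.0227 m/yr = 2.27 cm/yr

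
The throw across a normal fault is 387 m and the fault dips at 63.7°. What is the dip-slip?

dip-slip = throw / sin(dip) = 387 / sin(63.7°) = 432 m

432 m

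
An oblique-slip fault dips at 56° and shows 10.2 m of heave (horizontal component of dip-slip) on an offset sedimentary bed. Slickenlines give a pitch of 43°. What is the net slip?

26.7 m

dip-slip = heave / cos(dip) = 10.2 / cos(56°) = 18.24 m
net slip = dip-slip / sin(rake) = 18.24 / sin(43°) = 26.7 m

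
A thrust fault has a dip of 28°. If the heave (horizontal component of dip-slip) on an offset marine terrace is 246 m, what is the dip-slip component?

dip-slip = heave / cos(dip) = 246 / cos(28°) = 279 m

279 m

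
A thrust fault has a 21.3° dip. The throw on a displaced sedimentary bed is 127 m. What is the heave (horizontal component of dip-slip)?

heave = throw / tan(dip) = 127 / tan(21.3°) = 326 m

326 m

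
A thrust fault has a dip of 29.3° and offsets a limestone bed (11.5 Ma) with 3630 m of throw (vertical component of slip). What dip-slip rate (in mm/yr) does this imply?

dip-slip = throw / sin(dip) = 3630 m / sin(29.3°) = 7418 m
rate = 7418 m / 11.5 Ma = 0.000645 m/yr = 0.645 mm/yr

0.645 mm/yr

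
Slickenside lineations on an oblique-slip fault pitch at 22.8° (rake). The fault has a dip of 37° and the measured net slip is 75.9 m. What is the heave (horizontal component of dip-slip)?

dip-slip = net slip × sin(rake) = 75.9 m × sin(22.8°) = 29.41 m
heave = dip-slip × cos(dip) = 29.41 × cos(37°) = 23.5 m

23.5 m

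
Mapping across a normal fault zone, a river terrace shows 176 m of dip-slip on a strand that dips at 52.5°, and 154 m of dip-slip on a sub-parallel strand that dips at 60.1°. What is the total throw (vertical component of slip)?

throw_A = 176 × sin(52.5°) = 139.6 m
throw_B = 154 × sin(60.1°) = 133.5 m
total = 139.6 + 133.5 = 273 m

273 m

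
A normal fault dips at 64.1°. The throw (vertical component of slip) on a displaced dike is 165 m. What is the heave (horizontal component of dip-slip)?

heave = throw / tan(dip) = 165 / tan(64.1°) = 80.1 m

80.1 m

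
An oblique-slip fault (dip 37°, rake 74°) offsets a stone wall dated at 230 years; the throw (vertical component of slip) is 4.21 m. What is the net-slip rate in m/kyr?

31.6 m/kyr

dip-slip = throw / sin(dip) = 4.21 / sin(37°) = 6.996 m
net slip = dip-slip / sin(rake) = 6.996 / sin(74°) = 7.277 m
rate = 7.277 m / 230 years = 0.0316 m/yr = 31.6 m/kyr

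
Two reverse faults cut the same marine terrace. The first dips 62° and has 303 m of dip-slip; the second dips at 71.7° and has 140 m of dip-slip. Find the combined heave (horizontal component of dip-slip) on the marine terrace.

heave_A = 303 × cos(62°) = 142.2 m
heave_B = 140 × cos(71.7°) = 43.96 m
total = 142.2 + 43.96 = 186 m

186 m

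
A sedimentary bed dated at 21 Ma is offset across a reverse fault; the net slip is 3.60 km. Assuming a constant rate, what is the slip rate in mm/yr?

0.171 mm/yr

rate = 3.60 km / 21 Ma = 0.000171 m/yr = 0.171 mm/yr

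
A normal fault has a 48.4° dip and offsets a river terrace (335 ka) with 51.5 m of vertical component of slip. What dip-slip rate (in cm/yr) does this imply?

0.0206 cm/yr

dip-slip = throw / sin(dip) = 51.5 m / sin(48.4°) = 68.87 m
rate = 68.87 m / 335 ka = 0.000206 m/yr = 0.0206 cm/yr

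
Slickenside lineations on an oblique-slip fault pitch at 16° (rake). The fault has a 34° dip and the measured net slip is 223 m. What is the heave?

51 m

dip-slip = net slip × sin(rake) = 223 m × sin(16°) = 61.47 m
heave = dip-slip × cos(dip) = 61.47 × cos(34°) = 51 m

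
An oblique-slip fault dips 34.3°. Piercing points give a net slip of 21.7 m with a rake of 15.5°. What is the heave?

4.79 m

dip-slip = net slip × sin(rake) = 21.7 m × sin(15.5°) = 5.799 m
heave = dip-slip × cos(dip) = 5.799 × cos(34.3°) = 4.79 m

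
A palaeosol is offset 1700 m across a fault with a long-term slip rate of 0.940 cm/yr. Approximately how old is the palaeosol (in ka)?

181 ka

age = offset / rate = 1700 m / (0.940 cm/yr) = 181000 yr = 181 ka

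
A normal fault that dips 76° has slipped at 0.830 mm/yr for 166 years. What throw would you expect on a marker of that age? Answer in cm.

dip-slip = rate × time = 0.830 mm/yr × 166 years = 0.1378 m
throw = dip-slip × sin(dip) = 0.1378 × sin(76°) = 0.134 m = 13.4 cm

13.4 cm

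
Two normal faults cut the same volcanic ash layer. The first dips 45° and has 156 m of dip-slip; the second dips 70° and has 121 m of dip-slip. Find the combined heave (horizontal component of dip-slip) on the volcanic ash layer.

heave_A = 156 × cos(45°) = 110.3 m
heave_B = 121 × cos(70°) = 41.38 m
total = 110.3 + 41.38 = 152 m

152 m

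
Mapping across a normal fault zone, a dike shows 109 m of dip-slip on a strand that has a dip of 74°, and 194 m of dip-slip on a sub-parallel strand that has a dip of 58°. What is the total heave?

heave_A = 109 × cos(74°) = 30.04 m
heave_B = 194 × cos(58°) = 102.8 m
total = 30.04 + 102.8 = 133 m

133 m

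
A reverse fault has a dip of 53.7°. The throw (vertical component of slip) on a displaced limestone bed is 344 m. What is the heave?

heave = throw / tan(dip) = 344 / tan(53.7°) = 253 m

253 m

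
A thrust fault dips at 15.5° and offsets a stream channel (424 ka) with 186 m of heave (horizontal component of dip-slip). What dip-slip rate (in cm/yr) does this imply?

dip-slip = heave / cos(dip) = 186 m / cos(15.5°) = 193 m
rate = 193 m / 424 ka = 0.000455 m/yr = 0.0455 cm/yr

0.0455 cm/yr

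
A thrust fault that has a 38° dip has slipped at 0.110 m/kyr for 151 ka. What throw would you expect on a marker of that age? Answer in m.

10.2 m

dip-slip = rate × time = 0.110 m/kyr × 151 ka = 16.61 m
throw = dip-slip × sin(dip) = 16.61 × sin(38°) = 10.2 m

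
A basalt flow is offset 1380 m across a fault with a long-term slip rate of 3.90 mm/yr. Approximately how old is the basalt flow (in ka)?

age = offset / rate = 1380 m / (3.90 mm/yr) = 354000 yr = 354 ka

354 ka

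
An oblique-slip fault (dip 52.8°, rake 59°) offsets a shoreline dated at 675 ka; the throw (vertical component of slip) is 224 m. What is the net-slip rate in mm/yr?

0.486 mm/yr

dip-slip = throw / sin(dip) = 224 / sin(52.8°) = 281.2 m
net slip = dip-slip / sin(rake) = 281.2 / sin(59°) = 328.1 m
rate = 328.1 m / 675 ka = 0.000486 m/yr = 0.486 mm/yr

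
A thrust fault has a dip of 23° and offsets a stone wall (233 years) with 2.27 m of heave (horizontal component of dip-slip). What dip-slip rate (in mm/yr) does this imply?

10.6 mm/yr

dip-slip = heave / cos(dip) = 2.27 m / cos(23°) = 2.466 m
rate = 2.466 m / 233 years = 0.0106 m/yr = 10.6 mm/yr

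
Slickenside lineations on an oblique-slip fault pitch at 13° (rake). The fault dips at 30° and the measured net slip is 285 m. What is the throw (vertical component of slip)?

32.1 m

dip-slip = net slip × sin(rake) = 285 m × sin(13°) = 64.11 m
throw = dip-slip × sin(dip) = 64.11 × sin(30°) = 32.1 m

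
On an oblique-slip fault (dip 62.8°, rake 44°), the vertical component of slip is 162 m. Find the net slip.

dip-slip = throw / sin(dip) = 162 / sin(62.8°) = 182.1 m
net slip = dip-slip / sin(rake) = 182.1 / sin(44°) = 262 m

262 m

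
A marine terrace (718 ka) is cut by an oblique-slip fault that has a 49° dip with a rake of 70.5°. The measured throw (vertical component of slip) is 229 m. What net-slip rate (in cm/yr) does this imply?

dip-slip = throw / sin(dip) = 229 / sin(49°) = 303.4 m
net slip = dip-slip / sin(rake) = 303.4 / sin(70.5°) = 321.9 m
rate = 321.9 m / 718 ka = 0.000448 m/yr = 0.0448 cm/yr

0.0448 cm/yr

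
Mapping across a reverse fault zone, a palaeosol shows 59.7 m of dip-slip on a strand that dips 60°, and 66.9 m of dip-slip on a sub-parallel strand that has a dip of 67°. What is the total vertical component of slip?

throw_A = 59.7 × sin(60°) = 51.70 m
throw_B = 66.9 × sin(67°) = 61.58 m
total = 51.70 + 61.58 = 113 m

113 m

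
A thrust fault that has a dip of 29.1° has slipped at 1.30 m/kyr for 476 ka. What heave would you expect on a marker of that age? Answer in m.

541 m

dip-slip = rate × time = 1.30 m/kyr × 476 ka = 618.8 m
heave = dip-slip × cos(dip) = 618.8 × cos(29.1°) = 541 m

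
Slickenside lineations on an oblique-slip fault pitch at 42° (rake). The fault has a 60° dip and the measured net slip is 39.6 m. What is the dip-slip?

dip-slip = net slip × sin(rake) = 39.6 m × sin(42°) = 26.5 m

26.5 m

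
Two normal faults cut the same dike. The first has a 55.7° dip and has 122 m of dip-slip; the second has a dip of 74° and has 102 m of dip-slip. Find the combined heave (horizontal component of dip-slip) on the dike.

heave_A = 122 × cos(55.7°) = 68.75 m
heave_B = 102 × cos(74°) = 28.12 m
total = 68.75 + 28.12 = 96.9 m

96.9 m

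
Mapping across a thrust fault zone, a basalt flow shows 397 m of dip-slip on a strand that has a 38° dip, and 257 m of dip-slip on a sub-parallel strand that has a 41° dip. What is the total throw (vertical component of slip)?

413 m

throw_A = 397 × sin(38°) = 244.4 m
throw_B = 257 × sin(41°) = 168.6 m
total = 244.4 + 168.6 = 413 m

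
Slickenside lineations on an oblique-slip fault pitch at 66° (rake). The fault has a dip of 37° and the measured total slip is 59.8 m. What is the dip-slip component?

54.6 m

dip-slip = net slip × sin(rake) = 59.8 m × sin(66°) = 54.6 m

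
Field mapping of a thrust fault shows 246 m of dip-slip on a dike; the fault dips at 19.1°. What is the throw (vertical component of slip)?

80.5 m

throw = dip-slip × sin(dip) = 246 m × sin(19.1°) = 80.5 m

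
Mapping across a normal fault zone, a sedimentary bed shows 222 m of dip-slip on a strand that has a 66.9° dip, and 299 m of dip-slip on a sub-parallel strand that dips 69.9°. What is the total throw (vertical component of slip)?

485 m

throw_A = 222 × sin(66.9°) = 204.2 m
throw_B = 299 × sin(69.9°) = 280.8 m
total = 204.2 + 280.8 = 485 m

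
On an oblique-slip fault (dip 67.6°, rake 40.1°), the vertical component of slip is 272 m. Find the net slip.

457 m

dip-slip = throw / sin(dip) = 272 / sin(67.6°) = 294.2 m
net slip = dip-slip / sin(rake) = 294.2 / sin(40.1°) = 457 m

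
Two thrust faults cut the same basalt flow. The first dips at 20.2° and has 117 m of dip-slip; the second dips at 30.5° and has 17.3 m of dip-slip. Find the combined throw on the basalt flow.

49.2 m

throw_A = 117 × sin(20.2°) = 40.40 m
throw_B = 17.3 × sin(30.5°) = 8.780 m
total = 40.40 + 8.780 = 49.2 m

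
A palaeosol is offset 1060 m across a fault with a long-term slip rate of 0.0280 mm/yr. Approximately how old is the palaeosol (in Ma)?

37.9 Ma

age = offset / rate = 1060 m / (0.0280 mm/yr) = 3.79e+07 yr = 37.9 Ma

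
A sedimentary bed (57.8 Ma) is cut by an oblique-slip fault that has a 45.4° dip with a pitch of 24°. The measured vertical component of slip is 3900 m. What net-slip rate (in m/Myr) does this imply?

233 m/Myr

dip-slip = throw / sin(dip) = 3900 / sin(45.4°) = 5477 m
net slip = dip-slip / sin(rake) = 5477 / sin(24°) = 13470 m
rate = 13470 m / 57.8 Ma = 0.000233 m/yr = 233 m/Myr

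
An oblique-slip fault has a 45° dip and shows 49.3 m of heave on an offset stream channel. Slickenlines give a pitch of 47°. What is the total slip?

dip-slip = heave / cos(dip) = 49.3 / cos(45°) = 69.72 m
net slip = dip-slip / sin(rake) = 69.72 / sin(47°) = 95.3 m

95.3 m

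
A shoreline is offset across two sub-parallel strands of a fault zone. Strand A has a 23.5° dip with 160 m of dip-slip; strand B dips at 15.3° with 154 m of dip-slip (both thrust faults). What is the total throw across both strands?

104 m

throw_A = 160 × sin(23.5°) = 63.80 m
throw_B = 154 × sin(15.3°) = 40.64 m
total = 63.80 + 40.64 = 104 m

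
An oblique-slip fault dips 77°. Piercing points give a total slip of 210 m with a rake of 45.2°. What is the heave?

dip-slip = net slip × sin(rake) = 210 m × sin(45.2°) = 149 m
heave = dip-slip × cos(dip) = 149 × cos(77°) = 33.5 m

33.5 m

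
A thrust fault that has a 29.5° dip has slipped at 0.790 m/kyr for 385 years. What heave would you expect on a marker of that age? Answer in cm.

dip-slip = rate × time = 0.790 m/kyr × 385 years = 0.3042 m
heave = dip-slip × cos(dip) = 0.3042 × cos(29.5°) = 0.265 m = 26.5 cm

26.5 cm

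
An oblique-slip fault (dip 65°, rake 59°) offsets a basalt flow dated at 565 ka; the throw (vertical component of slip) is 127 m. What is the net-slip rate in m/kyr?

0.289 m/kyr

dip-slip = throw / sin(dip) = 127 / sin(65°) = 140.1 m
net slip = dip-slip / sin(rake) = 140.1 / sin(59°) = 163.5 m
rate = 163.5 m / 565 ka = 0.000289 m/yr = 0.289 m/kyr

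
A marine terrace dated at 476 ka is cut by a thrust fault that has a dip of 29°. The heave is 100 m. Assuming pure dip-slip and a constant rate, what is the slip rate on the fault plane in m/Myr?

240 m/Myr

dip-slip = heave / cos(dip) = 100 m / cos(29°) = 114.3 m
rate = 114.3 m / 476 ka = 0.000240 m/yr = 240 m/Myr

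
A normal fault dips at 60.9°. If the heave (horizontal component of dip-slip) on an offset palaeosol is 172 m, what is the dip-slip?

354 m

dip-slip = heave / cos(dip) = 172 / cos(60.9°) = 354 m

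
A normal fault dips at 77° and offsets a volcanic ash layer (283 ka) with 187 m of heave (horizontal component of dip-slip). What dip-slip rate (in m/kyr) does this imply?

2.94 m/kyr

dip-slip = heave / cos(dip) = 187 m / cos(77°) = 831.3 m
rate = 831.3 m / 283 ka = 0.00294 m/yr = 2.94 m/kyr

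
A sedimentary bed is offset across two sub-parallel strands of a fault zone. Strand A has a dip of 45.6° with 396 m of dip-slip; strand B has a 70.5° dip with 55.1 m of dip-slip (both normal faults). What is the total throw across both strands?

throw_A = 396 × sin(45.6°) = 282.9 m
throw_B = 55.1 × sin(70.5°) = 51.94 m
total = 282.9 + 51.94 = 335 m

335 m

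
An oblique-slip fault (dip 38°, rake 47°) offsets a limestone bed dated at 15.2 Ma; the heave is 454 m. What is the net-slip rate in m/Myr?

dip-slip = heave / cos(dip) = 454 / cos(38°) = 576.1 m
net slip = dip-slip / sin(rake) = 576.1 / sin(47°) = 787.8 m
rate = 787.8 m / 15.2 Ma = 0.0000518 m/yr = 51.8 m/Myr

51.8 m/Myr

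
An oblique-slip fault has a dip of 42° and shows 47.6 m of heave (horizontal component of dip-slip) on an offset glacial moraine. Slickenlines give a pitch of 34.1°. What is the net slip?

114 m

dip-slip = heave / cos(dip) = 47.6 / cos(42°) = 64.05 m
net slip = dip-slip / sin(rake) = 64.05 / sin(34.1°) = 114 m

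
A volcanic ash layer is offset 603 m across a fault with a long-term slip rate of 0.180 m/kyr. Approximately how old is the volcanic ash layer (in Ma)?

age = offset / rate = 603 m / (0.180 m/kyr) = 3.35e+06 yr = 3.35 Ma

3.35 Ma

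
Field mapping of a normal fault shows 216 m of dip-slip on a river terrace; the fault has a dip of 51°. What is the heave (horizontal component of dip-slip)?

136 m

heave = dip-slip × cos(dip) = 216 m × cos(51°) = 136 m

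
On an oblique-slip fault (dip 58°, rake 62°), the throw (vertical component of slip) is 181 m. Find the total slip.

242 m

dip-slip = throw / sin(dip) = 181 / sin(58°) = 213.4 m
net slip = dip-slip / sin(rake) = 213.4 / sin(62°) = 242 m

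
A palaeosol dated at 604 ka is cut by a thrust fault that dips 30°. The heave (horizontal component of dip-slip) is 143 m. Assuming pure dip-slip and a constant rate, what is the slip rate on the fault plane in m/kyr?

0.273 m/kyr

dip-slip = heave / cos(dip) = 143 m / cos(30°) = 165.1 m
rate = 165.1 m / 604 ka = 0.000273 m/yr = 0.273 m/kyr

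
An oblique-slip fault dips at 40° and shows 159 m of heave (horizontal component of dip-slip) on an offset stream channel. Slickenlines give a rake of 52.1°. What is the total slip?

dip-slip = heave / cos(dip) = 159 / cos(40°) = 207.6 m
net slip = dip-slip / sin(rake) = 207.6 / sin(52.1°) = 263 m

263 m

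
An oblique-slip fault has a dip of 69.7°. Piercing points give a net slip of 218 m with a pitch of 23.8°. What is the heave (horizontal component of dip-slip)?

dip-slip = net slip × sin(rake) = 218 m × sin(23.8°) = 87.97 m
heave = dip-slip × cos(dip) = 87.97 × cos(69.7°) = 30.5 m

30.5 m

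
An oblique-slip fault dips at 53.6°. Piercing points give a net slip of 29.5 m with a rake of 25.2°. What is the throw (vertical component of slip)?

dip-slip = net slip × sin(rake) = 29.5 m × sin(25.2°) = 12.56 m
throw = dip-slip × sin(dip) = 12.56 × sin(53.6°) = 10.1 m

10.1 m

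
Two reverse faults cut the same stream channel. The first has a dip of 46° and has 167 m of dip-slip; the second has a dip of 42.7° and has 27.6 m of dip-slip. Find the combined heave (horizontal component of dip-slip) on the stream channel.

136 m

heave_A = 167 × cos(46°) = 116 m
heave_B = 27.6 × cos(42.7°) = 20.28 m
total = 116 + 20.28 = 136 m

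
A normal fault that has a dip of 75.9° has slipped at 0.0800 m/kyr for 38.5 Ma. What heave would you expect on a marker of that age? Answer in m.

dip-slip = rate × time = 0.0800 m/kyr × 38.5 Ma = 3080 m
heave = dip-slip × cos(dip) = 3080 × cos(75.9°) = 750 m

750 m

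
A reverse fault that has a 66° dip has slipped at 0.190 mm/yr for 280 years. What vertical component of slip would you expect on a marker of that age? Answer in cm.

4.86 cm

dip-slip = rate × time = 0.190 mm/yr × 280 years = 0.05320 m
throw = dip-slip × sin(dip) = 0.05320 × sin(66°) = 0.0486 m = 4.86 cm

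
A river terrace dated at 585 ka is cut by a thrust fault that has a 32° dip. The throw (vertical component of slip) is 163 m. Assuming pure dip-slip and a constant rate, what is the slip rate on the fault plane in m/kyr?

0.526 m/kyr

dip-slip = throw / sin(dip) = 163 m / sin(32°) = 307.6 m
rate = 307.6 m / 585 ka = 0.000526 m/yr = 0.526 m/kyr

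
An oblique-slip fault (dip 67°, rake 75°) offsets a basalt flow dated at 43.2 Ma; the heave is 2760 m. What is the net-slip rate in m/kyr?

0.169 m/kyr

dip-slip = heave / cos(dip) = 2760 / cos(67°) = 7064 m
net slip = dip-slip / sin(rake) = 7064 / sin(75°) = 7313 m
rate = 7313 m / 43.2 Ma = 0.000169 m/yr = 0.169 m/kyr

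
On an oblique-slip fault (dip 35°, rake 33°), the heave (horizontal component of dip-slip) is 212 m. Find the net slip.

dip-slip = heave / cos(dip) = 212 / cos(35°) = 258.8 m
net slip = dip-slip / sin(rake) = 258.8 / sin(33°) = 475 m

475 m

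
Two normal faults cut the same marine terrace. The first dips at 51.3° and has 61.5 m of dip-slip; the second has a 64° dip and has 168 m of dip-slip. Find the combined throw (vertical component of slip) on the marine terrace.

throw_A = 61.5 × sin(51.3°) = 48 m
throw_B = 168 × sin(64°) = 151 m
total = 48 + 151 = 199 m

199 m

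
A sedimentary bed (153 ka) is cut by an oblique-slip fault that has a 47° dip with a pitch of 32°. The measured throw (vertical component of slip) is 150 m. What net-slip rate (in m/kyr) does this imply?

dip-slip = throw / sin(dip) = 150 / sin(47°) = 205.1 m
net slip = dip-slip / sin(rake) = 205.1 / sin(32°) = 387 m
rate = 387 m / 153 ka = 0.00253 m/yr = 2.53 m/kyr

2.53 m/kyr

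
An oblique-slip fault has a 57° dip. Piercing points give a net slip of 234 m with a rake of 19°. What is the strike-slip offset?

strike-slip = net slip × cos(rake) = 234 m × cos(19°) = 221 m

221 m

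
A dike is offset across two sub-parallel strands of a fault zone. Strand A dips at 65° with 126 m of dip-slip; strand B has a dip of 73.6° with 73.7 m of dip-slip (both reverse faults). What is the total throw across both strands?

throw_A = 126 × sin(65°) = 114.2 m
throw_B = 73.7 × sin(73.6°) = 70.70 m
total = 114.2 + 70.70 = 185 m

185 m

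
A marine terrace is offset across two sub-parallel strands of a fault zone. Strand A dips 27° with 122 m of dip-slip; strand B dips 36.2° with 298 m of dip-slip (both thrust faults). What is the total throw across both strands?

231 m

throw_A = 122 × sin(27°) = 55.39 m
throw_B = 298 × sin(36.2°) = 176 m
total = 55.39 + 176 = 231 m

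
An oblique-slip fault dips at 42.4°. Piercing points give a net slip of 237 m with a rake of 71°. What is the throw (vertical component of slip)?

151 m

dip-slip = net slip × sin(rake) = 237 m × sin(71°) = 224.1 m
throw = dip-slip × sin(dip) = 224.1 × sin(42.4°) = 151 m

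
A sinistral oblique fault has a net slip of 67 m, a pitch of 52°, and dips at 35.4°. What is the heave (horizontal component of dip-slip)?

43 m

dip-slip = net slip × sin(rake) = 67 m × sin(52°) = 52.80 m
heave = dip-slip × cos(dip) = 52.80 × cos(35.4°) = 43 m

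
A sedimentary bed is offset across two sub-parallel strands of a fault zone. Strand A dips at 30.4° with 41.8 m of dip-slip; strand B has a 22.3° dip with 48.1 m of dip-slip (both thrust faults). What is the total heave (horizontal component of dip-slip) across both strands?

heave_A = 41.8 × cos(30.4°) = 36.05 m
heave_B = 48.1 × cos(22.3°) = 44.50 m
total = 36.05 + 44.50 = 80.6 m

80.6 m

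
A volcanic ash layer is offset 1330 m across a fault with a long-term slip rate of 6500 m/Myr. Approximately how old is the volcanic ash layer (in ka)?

age = offset / rate = 1330 m / (6500 m/Myr) = 205000 yr = 205 ka

205 ka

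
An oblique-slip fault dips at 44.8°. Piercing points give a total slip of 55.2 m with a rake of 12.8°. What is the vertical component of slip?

8.62 m

dip-slip = net slip × sin(rake) = 55.2 m × sin(12.8°) = 12.23 m
throw = dip-slip × sin(dip) = 12.23 × sin(44.8°) = 8.62 m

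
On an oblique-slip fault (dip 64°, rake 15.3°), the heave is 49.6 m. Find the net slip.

dip-slip = heave / cos(dip) = 49.6 / cos(64°) = 113.1 m
net slip = dip-slip / sin(rake) = 113.1 / sin(15.3°) = 429 m

429 m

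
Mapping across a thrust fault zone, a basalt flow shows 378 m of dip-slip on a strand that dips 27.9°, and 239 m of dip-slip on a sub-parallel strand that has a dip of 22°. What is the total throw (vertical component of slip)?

throw_A = 378 × sin(27.9°) = 176.9 m
throw_B = 239 × sin(22°) = 89.53 m
total = 176.9 + 89.53 = 266 m

266 m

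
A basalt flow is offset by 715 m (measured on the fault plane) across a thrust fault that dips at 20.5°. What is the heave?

670 m

heave = dip-slip × cos(dip) = 715 m × cos(20.5°) = 670 m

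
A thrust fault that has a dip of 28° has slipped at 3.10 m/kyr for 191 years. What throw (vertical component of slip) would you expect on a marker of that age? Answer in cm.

27.8 cm

dip-slip = rate × time = 3.10 m/kyr × 191 years = 0.5921 m
throw = dip-slip × sin(dip) = 0.5921 × sin(28°) = 0.278 m = 27.8 cm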